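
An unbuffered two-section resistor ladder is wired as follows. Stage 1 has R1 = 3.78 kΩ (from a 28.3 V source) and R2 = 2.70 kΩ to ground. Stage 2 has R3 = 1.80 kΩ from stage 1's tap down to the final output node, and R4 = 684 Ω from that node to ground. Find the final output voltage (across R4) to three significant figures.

Stage 2 presents R3+R4 = 2484 Ω as a load on stage 1's tap.
Stage 1's lower leg becomes R2‖(R3+R4) = 1294 Ω, so V_mid = 28.3 × 1294/5074 = 7.216 V.
Stage 2 is itself unloaded: V_out = V_mid × R4/(R3+R4) = 7.216 × 684/2484 = 1.99 V.

V_out ≈ 1.99 V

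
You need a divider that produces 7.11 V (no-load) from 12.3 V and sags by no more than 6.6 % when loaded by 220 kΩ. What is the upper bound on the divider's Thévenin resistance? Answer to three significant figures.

R_th ≤ 15.5 kΩ

Loading drop = R_th/(R_th + R_L) ≤ 0.0660, so R_th ≤ R_L · ε/(1−ε) = 220 kΩ × 0.0660/0.9340 = 15.5 kΩ.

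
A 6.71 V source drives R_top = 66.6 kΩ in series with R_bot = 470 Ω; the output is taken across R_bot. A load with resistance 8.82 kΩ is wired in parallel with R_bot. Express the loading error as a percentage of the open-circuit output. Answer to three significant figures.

The divider's output (Thévenin) resistance is R_top‖R_bot = 466.7 Ω.
Fractional drop under load = R_th/(R_th + R_L) = 466.7 / (466.7 + 8820) = 0.05026.
So the output falls by 5.03 %.

5.03 %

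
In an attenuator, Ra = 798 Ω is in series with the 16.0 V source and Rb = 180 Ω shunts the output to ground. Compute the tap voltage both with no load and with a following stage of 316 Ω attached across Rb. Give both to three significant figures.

Unloaded: 2.94 V; loaded: 2.01 V

Open-circuit: V = 16.0 × 180/(798 + 180) = 2.94 V.
With the load, Rb becomes Rb‖R_L = 114.7 Ω, so V = 16.0 × 114.7/912.7 = 2.01 V.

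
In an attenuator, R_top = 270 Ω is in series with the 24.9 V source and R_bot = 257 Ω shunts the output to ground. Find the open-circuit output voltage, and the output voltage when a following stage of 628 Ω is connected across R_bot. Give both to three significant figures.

Unloaded: 12.1 V; loaded: 10.0 V

Open-circuit: V = 24.9 × 257/(270 + 257) = 12.1 V.
With the load, R_bot becomes R_bot‖R_L = 182.4 Ω, so V = 24.9 × 182.4/452.4 = 10.0 V.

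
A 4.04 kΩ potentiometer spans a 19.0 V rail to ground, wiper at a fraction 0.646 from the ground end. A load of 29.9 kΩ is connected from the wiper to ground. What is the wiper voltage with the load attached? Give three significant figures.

V ≈ 11.9 V

The wiper splits the pot into (1−α)R = 1.430 kΩ above and αR = 2.610 kΩ below.
Lower section ‖ load = 2.400 kΩ.
V_wiper = 19.0 × 2.400/(1.430 + 2.400) = 11.9 V.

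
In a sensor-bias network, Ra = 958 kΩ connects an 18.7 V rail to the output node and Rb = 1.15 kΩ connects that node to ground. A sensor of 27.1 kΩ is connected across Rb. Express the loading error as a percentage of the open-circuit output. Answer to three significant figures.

The divider's output (Thévenin) resistance is Ra‖Rb = 1.149 kΩ.
Fractional drop under load = R_th/(R_th + R_L) = 1.149 / (1.149 + 27.1) = 0.04066.
So the output falls by 4.07 %.

4.07 %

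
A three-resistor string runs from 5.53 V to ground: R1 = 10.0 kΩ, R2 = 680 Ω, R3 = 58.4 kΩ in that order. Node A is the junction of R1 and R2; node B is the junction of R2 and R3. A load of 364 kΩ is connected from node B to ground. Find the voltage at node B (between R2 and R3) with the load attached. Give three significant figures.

At node B, R3 is in parallel with the load: R3‖R_L = 50330 Ω.
Below node A the resistance is R2 + (R3‖R_L) = 51010 Ω, so V_A = 5.53 × 51010/61010 = 4.624 V.
Then V_B = V_A × (R3‖R_L)/(R2 + R3‖R_L) = 4.624 × 50330/51010 = 4.56 V.

V ≈ 4.56 V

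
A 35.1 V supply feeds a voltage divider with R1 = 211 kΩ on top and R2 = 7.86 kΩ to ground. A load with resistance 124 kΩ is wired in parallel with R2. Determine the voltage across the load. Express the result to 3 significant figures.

The load sits in parallel with R2: R2‖R_L = (7.86 × 124) / (7.86 + 124) = 7.391 kΩ.
V_out = 35.1 × 7.391 / (211 + 7.391) = 35.1 × 7.391/218.4 = 1.19 V.
(Unloaded it would have been 1.26 V.)

V_out ≈ 1.19 V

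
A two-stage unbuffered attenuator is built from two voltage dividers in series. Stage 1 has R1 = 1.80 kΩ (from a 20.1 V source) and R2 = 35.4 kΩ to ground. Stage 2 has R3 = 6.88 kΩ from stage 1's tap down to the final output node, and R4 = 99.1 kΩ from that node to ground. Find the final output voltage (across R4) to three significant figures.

V_out ≈ 17.6 V

Stage 2 presents R3+R4 = 106.0 kΩ as a load on stage 1's tap.
Stage 1's lower leg becomes R2‖(R3+R4) = 26.54 kΩ, so V_mid = 20.1 × 26.54/28.34 = 18.82 V.
Stage 2 is itself unloaded: V_out = V_mid × R4/(R3+R4) = 18.82 × 99.1/106.0 = 17.6 V.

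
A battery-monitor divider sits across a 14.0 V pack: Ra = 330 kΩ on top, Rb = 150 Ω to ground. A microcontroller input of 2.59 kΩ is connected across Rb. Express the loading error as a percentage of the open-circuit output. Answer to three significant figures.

The divider's output (Thévenin) resistance is Ra‖Rb = 149.9 Ω.
Fractional drop under load = R_th/(R_th + R_L) = 149.9 / (149.9 + 2590) = 0.05472.
So the output falls by 5.47 %.

5.47 %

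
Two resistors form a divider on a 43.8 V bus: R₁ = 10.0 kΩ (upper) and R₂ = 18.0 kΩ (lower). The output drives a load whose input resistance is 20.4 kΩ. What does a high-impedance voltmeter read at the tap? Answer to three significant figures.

The load sits in parallel with R₂: R₂‖R_L = (18.0 × 20.4) / (18.0 + 20.4) = 9.562 kΩ.
V_out = 43.8 × 9.562 / (10.0 + 9.562) = 43.8 × 9.562/19.56 = 21.4 V.

V_out ≈ 21.4 V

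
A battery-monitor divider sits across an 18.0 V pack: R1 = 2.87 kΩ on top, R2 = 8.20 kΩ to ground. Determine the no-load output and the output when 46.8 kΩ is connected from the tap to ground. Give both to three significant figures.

Open-circuit: V = 18.0 × 8.20/(2.87 + 8.20) = 13.3 V.
With the load, R2 becomes R2‖R_L = 6.977 kΩ, so V = 18.0 × 6.977/9.847 = 12.8 V.

Unloaded: 13.3 V; loaded: 12.8 V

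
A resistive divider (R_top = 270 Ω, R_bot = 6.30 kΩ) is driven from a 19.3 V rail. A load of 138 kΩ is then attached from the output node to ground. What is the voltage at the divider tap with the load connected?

The load sits in parallel with R_bot: R_bot‖R_L = (6300 × 138000) / (6300 + 138000) = 6025 Ω.
V_out = 19.3 × 6025 / (270 + 6025) = 19.3 × 6025/6295 = 18.5 V.
(Unloaded it would have been 18.5 V.)

V_out ≈ 18.5 V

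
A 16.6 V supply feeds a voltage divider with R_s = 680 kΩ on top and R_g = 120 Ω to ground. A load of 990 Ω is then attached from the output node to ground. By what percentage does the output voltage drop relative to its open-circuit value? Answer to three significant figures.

10.8 %

The divider's output (Thévenin) resistance is R_s‖R_g = 120.0 Ω.
Fractional drop under load = R_th/(R_th + R_L) = 120.0 / (120.0 + 990) = 0.1081.
So the output falls by 10.8 %.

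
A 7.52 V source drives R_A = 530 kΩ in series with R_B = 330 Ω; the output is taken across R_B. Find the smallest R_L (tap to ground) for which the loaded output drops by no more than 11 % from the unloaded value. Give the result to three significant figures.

R_L(min) ≈ 2.67 kΩ

Output resistance R_th = R_A‖R_B = (530000 × 330)/530300 = 329.8 Ω.
The fractional drop is R_th/(R_th + R_L); requiring this ≤ 0.110 gives R_L ≥ R_th(1/0.110 − 1) = 329.8 × 8.091 = 2.67 kΩ.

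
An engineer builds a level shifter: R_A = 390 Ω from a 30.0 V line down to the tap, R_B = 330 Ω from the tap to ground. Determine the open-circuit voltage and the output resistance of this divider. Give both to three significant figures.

V_th = 13.8 V, R_th = 179 Ω

V_th is the open-circuit tap voltage: 30.0 × 330/(390 + 330) = 13.8 V.
With the supply zeroed, R_A and R_B appear in parallel from the tap: R_th = R_A‖R_B = (390 × 330)/720.0 = 179 Ω.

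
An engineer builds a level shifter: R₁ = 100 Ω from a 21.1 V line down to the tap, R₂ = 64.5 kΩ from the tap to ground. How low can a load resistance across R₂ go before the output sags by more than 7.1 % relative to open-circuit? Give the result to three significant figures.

Output resistance R_th = R₁‖R₂ = (100 × 64500)/64600 = 99.85 Ω.
The fractional drop is R_th/(R_th + R_L); requiring this ≤ 0.0710 gives R_L ≥ R_th(1/0.0710 − 1) = 99.85 × 13.08 = 1.31 kΩ.

R_L(min) ≈ 1.31 kΩ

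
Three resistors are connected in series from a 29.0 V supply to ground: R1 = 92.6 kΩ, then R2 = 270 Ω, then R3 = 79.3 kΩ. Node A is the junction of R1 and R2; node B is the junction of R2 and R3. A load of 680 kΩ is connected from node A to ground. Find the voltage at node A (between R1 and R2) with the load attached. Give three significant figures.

Below node A the series string R2+R3 = 79570 Ω sits in parallel with the 680000 Ω load: 71230 Ω.
V_A = 29.0 × 71230/(92600 + 71230) = 12.6 V.

V ≈ 12.6 V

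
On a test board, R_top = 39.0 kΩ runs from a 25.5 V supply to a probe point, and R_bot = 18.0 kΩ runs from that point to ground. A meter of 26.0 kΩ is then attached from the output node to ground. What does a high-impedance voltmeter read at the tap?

The load sits in parallel with R_bot: R_bot‖R_L = (18.0 × 26.0) / (18.0 + 26.0) = 10.64 kΩ.
V_out = 25.5 × 10.64 / (39.0 + 10.64) = 25.5 × 10.64/49.64 = 5.46 V.

V_out ≈ 5.46 V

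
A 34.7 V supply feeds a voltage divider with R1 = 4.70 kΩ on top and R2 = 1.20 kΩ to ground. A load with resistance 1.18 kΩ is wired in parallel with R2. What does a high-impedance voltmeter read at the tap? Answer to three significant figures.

The load sits in parallel with R2: R2‖R_L = (1.20 × 1.18) / (1.20 + 1.18) = 0.5950 kΩ.
V_out = 34.7 × 0.5950 / (4.70 + 0.5950) = 34.7 × 0.5950/5.295 = 3.90 V.
(Unloaded it would have been 7.06 V.)

V_out ≈ 3.90 V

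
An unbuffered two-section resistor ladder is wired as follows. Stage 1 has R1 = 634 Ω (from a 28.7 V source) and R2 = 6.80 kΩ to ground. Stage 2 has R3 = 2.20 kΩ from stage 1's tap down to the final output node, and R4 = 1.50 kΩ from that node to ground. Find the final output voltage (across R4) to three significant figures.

Stage 2 presents R3+R4 = 3700 Ω as a load on stage 1's tap.
Stage 1's lower leg becomes R2‖(R3+R4) = 2396 Ω, so V_mid = 28.7 × 2396/3030 = 22.70 V.
Stage 2 is itself unloaded: V_out = V_mid × R4/(R3+R4) = 22.70 × 1500/3700 = 9.20 V.

V_out ≈ 9.20 V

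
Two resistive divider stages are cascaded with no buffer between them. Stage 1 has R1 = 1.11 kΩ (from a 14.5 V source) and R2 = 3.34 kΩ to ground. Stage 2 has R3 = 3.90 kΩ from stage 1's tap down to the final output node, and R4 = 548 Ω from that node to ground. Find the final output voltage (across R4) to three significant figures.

Stage 2 presents R3+R4 = 4448 Ω as a load on stage 1's tap.
Stage 1's lower leg becomes R2‖(R3+R4) = 1908 Ω, so V_mid = 14.5 × 1908/3018 = 9.166 V.
Stage 2 is itself unloaded: V_out = V_mid × R4/(R3+R4) = 9.166 × 548/4448 = 1.13 V.

V_out ≈ 1.13 V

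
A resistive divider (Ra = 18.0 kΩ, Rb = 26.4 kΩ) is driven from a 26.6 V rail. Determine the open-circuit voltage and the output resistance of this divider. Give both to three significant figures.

V_th = 15.8 V, R_th = 10.7 kΩ

V_th is the open-circuit tap voltage: 26.6 × 26.4/(18.0 + 26.4) = 15.8 V.
With the supply zeroed, Ra and Rb appear in parallel from the tap: R_th = Ra‖Rb = (18.0 × 26.4)/44.40 = 10.7 kΩ.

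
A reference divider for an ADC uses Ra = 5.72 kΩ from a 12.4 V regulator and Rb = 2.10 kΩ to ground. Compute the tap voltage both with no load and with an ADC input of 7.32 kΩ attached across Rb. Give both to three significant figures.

Open-circuit: V = 12.4 × 2.10/(5.72 + 2.10) = 3.33 V.
With the load, Rb becomes Rb‖R_L = 1.632 kΩ, so V = 12.4 × 1.632/7.352 = 2.75 V.

Unloaded: 3.33 V; loaded: 2.75 V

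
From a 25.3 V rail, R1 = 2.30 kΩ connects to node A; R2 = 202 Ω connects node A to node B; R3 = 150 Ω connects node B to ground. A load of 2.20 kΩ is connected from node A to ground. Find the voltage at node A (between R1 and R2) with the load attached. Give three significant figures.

V ≈ 2.95 V

Below node A the series string R2+R3 = 352.0 Ω sits in parallel with the 2200 Ω load: 303.4 Ω.
V_A = 25.3 × 303.4/(2300 + 303.4) = 2.95 V.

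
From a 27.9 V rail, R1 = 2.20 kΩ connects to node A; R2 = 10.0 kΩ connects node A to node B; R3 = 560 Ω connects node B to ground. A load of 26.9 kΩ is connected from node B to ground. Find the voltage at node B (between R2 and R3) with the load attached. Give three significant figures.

V ≈ 1.20 V

At node B, R3 is in parallel with the load: R3‖R_L = 548.6 Ω.
Below node A the resistance is R2 + (R3‖R_L) = 10550 Ω, so V_A = 27.9 × 10550/12750 = 23.09 V.
Then V_B = V_A × (R3‖R_L)/(R2 + R3‖R_L) = 23.09 × 548.6/10550 = 1.20 V.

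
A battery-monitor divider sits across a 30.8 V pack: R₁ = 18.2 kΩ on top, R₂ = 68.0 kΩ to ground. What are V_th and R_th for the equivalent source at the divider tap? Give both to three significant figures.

V_th is the open-circuit tap voltage: 30.8 × 68.0/(18.2 + 68.0) = 24.3 V.
With the supply zeroed, R₁ and R₂ appear in parallel from the tap: R_th = R₁‖R₂ = (18.2 × 68.0)/86.20 = 14.4 kΩ.

V_th = 24.3 V, R_th = 14.4 kΩ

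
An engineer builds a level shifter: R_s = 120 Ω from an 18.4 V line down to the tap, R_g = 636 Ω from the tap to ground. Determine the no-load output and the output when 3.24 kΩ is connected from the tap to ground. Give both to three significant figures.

Open-circuit: V = 18.4 × 636/(120 + 636) = 15.5 V.
With the load, R_g becomes R_g‖R_L = 531.6 Ω, so V = 18.4 × 531.6/651.6 = 15.0 V.

Unloaded: 15.5 V; loaded: 15.0 V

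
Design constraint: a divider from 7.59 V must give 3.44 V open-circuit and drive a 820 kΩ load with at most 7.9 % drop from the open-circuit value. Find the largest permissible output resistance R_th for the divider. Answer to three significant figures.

R_th ≤ 70.3 kΩ

Loading drop = R_th/(R_th + R_L) ≤ 0.0790, so R_th ≤ R_L · ε/(1−ε) = 820 kΩ × 0.0790/0.9210 = 70.3 kΩ.
(Any R1, R2 with R2/(R1+R2) = 0.453 and R1‖R2 ≤ 70.3 kΩ will meet the spec.)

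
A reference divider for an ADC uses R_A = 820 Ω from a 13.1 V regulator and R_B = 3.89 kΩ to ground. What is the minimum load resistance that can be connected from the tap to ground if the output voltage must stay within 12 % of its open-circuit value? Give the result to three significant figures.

R_L(min) ≈ 4.97 kΩ

Output resistance R_th = R_A‖R_B = (820 × 3890)/4710 = 677.2 Ω.
The fractional drop is R_th/(R_th + R_L); requiring this ≤ 0.120 gives R_L ≥ R_th(1/0.120 − 1) = 677.2 × 7.333 = 4.97 kΩ.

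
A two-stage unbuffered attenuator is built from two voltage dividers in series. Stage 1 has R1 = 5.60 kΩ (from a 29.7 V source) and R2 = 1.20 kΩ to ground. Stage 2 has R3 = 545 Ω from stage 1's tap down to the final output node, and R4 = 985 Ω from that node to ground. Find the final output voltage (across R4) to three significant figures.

Stage 2 presents R3+R4 = 1530 Ω as a load on stage 1's tap.
Stage 1's lower leg becomes R2‖(R3+R4) = 672.5 Ω, so V_mid = 29.7 × 672.5/6273 = 3.184 V.
Stage 2 is itself unloaded: V_out = V_mid × R4/(R3+R4) = 3.184 × 985/1530 = 2.05 V.

V_out ≈ 2.05 V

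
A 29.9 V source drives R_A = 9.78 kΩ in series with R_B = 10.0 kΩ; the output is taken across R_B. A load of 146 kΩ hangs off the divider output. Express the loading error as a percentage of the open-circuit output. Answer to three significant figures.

The divider's output (Thévenin) resistance is R_A‖R_B = 4.944 kΩ.
Fractional drop under load = R_th/(R_th + R_L) = 4.944 / (4.944 + 146) = 0.03276.
So the output falls by 3.28 %.

3.28 %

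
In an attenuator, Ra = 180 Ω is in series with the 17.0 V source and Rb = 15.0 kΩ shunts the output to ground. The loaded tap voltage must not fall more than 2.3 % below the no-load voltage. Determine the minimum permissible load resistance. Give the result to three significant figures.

Output resistance R_th = Ra‖Rb = (180 × 15000)/15180 = 177.9 Ω.
The fractional drop is R_th/(R_th + R_L); requiring this ≤ 0.0230 gives R_L ≥ R_th(1/0.0230 − 1) = 177.9 × 42.48 = 7.56 kΩ.

R_L(min) ≈ 7.56 kΩ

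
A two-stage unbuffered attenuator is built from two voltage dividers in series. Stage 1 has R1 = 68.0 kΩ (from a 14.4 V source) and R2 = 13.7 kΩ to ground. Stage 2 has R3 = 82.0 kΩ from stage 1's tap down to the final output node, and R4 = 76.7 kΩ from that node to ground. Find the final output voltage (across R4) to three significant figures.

V_out ≈ 1.09 V

Stage 2 presents R3+R4 = 158.7 kΩ as a load on stage 1's tap.
Stage 1's lower leg becomes R2‖(R3+R4) = 12.61 kΩ, so V_mid = 14.4 × 12.61/80.61 = 2.253 V.
Stage 2 is itself unloaded: V_out = V_mid × R4/(R3+R4) = 2.253 × 76.7/158.7 = 1.09 V.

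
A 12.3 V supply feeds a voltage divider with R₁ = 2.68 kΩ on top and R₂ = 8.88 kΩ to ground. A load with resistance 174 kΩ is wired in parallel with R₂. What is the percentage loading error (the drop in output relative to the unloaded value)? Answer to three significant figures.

The divider's output (Thévenin) resistance is R₁‖R₂ = 2.059 kΩ.
Fractional drop under load = R_th/(R_th + R_L) = 2.059 / (2.059 + 174) = 0.01169.
So the output falls by 1.17 %.

1.17 %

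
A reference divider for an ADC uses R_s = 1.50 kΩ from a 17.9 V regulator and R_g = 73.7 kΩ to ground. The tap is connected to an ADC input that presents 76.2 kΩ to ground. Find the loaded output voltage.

The load sits in parallel with R_g: R_g‖R_L = (73.7 × 76.2) / (73.7 + 76.2) = 37.46 kΩ.
V_out = 17.9 × 37.46 / (1.50 + 37.46) = 17.9 × 37.46/38.96 = 17.2 V.

V_out ≈ 17.2 V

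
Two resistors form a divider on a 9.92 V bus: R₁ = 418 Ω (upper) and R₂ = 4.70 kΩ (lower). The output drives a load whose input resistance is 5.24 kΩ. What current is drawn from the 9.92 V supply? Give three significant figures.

R₂‖R_L = 2478 Ω, so the source sees R₁ + R₂‖R_L = 2896 Ω.
I = 9.92 V / 2896 Ω = 3.43 mA.

I ≈ 3.43 mA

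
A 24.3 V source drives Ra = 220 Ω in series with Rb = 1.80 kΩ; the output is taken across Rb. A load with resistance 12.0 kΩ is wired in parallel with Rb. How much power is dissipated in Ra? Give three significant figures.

Total resistance from the source is Ra + (Rb‖R_L) = 1785 Ω, so I = 24.3/1785 Ω = 13.61 mA.
P = I²·Ra = (13.61 mA)² × 220 Ω = 40.8 mW.

P ≈ 40.8 mW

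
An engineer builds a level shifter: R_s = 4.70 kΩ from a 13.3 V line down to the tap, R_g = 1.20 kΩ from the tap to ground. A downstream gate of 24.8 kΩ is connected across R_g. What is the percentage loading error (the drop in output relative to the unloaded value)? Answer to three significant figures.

3.71 %

The divider's output (Thévenin) resistance is R_s‖R_g = 0.9559 kΩ.
Fractional drop under load = R_th/(R_th + R_L) = 0.9559 / (0.9559 + 24.8) = 0.03712.
So the output falls by 3.71 %.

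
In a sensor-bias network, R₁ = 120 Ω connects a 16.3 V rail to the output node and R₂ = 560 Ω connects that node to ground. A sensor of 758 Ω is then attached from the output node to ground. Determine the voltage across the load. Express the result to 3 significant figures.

V_out ≈ 11.9 V

The load sits in parallel with R₂: R₂‖R_L = (560 × 758) / (560 + 758) = 322.1 Ω.
V_out = 16.3 × 322.1 / (120 + 322.1) = 16.3 × 322.1/442.1 = 11.9 V.
(Unloaded it would have been 13.4 V.)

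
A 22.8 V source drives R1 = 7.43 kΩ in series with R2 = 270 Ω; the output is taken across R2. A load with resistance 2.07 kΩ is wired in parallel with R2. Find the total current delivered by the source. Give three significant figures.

R2‖R_L = 238.8 Ω, so the source sees R1 + R2‖R_L = 7669 Ω.
I = 22.8 V / 7669 Ω = 2.97 mA.

I ≈ 2.97 mA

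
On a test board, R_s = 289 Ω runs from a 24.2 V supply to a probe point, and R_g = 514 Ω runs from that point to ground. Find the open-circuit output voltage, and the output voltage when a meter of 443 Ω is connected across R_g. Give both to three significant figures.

Open-circuit: V = 24.2 × 514/(289 + 514) = 15.5 V.
With the load, R_g becomes R_g‖R_L = 237.9 Ω, so V = 24.2 × 237.9/526.9 = 10.9 V.

Unloaded: 15.5 V; loaded: 10.9 V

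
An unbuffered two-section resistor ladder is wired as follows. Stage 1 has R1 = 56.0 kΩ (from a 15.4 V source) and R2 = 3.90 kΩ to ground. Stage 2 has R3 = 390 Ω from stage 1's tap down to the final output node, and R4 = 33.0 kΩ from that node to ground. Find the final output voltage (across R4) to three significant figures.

Stage 2 presents R3+R4 = 33390 Ω as a load on stage 1's tap.
Stage 1's lower leg becomes R2‖(R3+R4) = 3492 Ω, so V_mid = 15.4 × 3492/59490 = 0.9040 V.
Stage 2 is itself unloaded: V_out = V_mid × R4/(R3+R4) = 0.9040 × 33000/33390 = 0.893 V.

V_out ≈ 0.893 V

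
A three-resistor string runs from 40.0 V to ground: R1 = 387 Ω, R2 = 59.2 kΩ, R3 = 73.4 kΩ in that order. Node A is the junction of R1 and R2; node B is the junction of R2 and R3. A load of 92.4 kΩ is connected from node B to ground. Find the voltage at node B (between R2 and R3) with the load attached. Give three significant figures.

At node B, R3 is in parallel with the load: R3‖R_L = 40910 Ω.
Below node A the resistance is R2 + (R3‖R_L) = 100100 Ω, so V_A = 40.0 × 100100/100500 = 39.85 V.
Then V_B = V_A × (R3‖R_L)/(R2 + R3‖R_L) = 39.85 × 40910/100100 = 16.3 V.

V ≈ 16.3 V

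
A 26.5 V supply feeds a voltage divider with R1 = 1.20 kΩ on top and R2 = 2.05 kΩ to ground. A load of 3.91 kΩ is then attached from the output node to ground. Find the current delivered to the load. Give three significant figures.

I_L ≈ 3.58 mA

R2‖R_L = 1.345 kΩ; V_out = 26.5 × 1.345/2.545 = 14.00 V.
I_L = V_out / R_L = 14.00 / 3.91 kΩ = 3.58 mA.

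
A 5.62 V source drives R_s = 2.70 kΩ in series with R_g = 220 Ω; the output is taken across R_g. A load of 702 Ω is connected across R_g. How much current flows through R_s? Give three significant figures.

I ≈ 1.96 mA

R_g‖R_L = 167.5 Ω, so the source sees R_s + R_g‖R_L = 2868 Ω.
I = 5.62 V / 2868 Ω = 1.96 mA.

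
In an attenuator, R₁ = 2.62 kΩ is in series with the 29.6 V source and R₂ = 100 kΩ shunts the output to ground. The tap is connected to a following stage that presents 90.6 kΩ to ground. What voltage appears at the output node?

The load sits in parallel with R₂: R₂‖R_L = (100 × 90.6) / (100 + 90.6) = 47.53 kΩ.
V_out = 29.6 × 47.53 / (2.62 + 47.53) = 29.6 × 47.53/50.15 = 28.1 V.

V_out ≈ 28.1 V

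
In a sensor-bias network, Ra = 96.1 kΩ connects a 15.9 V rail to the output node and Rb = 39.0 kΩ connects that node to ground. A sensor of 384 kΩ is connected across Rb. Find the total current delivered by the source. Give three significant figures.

Rb‖R_L = 35.40 kΩ, so the source sees Ra + Rb‖R_L = 131.5 kΩ.
I = 15.9 V / 131.5 kΩ = 0.121 mA.

I ≈ 0.121 mA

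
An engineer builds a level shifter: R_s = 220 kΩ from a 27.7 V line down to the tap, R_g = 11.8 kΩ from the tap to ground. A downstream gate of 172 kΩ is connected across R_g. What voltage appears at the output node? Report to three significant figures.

V_out ≈ 1.32 V

The load sits in parallel with R_g: R_g‖R_L = (11.8 × 172) / (11.8 + 172) = 11.04 kΩ.
V_out = 27.7 × 11.04 / (220 + 11.04) = 27.7 × 11.04/231.0 = 1.32 V.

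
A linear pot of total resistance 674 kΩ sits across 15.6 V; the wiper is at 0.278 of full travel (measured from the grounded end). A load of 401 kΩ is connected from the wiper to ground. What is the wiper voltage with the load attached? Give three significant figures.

The wiper splits the pot into (1−α)R = 486.6 kΩ above and αR = 187.4 kΩ below.
Lower section ‖ load = 127.7 kΩ.
V_wiper = 15.6 × 127.7/(486.6 + 127.7) = 3.24 V.

V ≈ 3.24 V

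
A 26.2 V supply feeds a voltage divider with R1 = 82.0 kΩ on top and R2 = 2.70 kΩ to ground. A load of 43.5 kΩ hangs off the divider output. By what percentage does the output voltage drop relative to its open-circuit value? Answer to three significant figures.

5.67 %

The divider's output (Thévenin) resistance is R1‖R2 = 2.614 kΩ.
Fractional drop under load = R_th/(R_th + R_L) = 2.614 / (2.614 + 43.5) = 0.05668.
So the output falls by 5.67 %.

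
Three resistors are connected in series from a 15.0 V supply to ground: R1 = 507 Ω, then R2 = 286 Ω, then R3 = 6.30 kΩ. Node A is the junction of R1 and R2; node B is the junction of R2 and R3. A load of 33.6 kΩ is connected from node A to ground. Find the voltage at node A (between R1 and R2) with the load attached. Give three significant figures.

V ≈ 13.7 V

Below node A the series string R2+R3 = 6586 Ω sits in parallel with the 33600 Ω load: 5507 Ω.
V_A = 15.0 × 5507/(507 + 5507) = 13.7 V.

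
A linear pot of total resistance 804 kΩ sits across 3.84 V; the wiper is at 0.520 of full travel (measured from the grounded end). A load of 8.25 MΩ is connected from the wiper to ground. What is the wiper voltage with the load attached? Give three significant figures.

V ≈ 1.95 V

The wiper splits the pot into (1−α)R = 385.9 kΩ above and αR = 418.1 kΩ below.
Lower section ‖ load = 397.9 kΩ.
V_wiper = 3.84 × 397.9/(385.9 + 397.9) = 1.95 V.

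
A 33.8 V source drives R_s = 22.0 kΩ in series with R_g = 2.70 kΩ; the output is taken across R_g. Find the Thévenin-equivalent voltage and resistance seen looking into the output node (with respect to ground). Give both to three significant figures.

V_th = 3.69 V, R_th = 2.40 kΩ

V_th is the open-circuit tap voltage: 33.8 × 2.70/(22.0 + 2.70) = 3.69 V.
With the supply zeroed, R_s and R_g appear in parallel from the tap: R_th = R_s‖R_g = (22.0 × 2.70)/24.70 = 2.40 kΩ.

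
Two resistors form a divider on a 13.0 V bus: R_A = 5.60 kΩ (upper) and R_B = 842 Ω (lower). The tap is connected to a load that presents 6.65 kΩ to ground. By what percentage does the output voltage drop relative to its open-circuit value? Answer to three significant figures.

9.92 %

Unloaded V = 13.0 × 842/6442 = 1.6992 V.
Loaded: R_B‖R_L = 747.4 Ω, giving V = 13.0 × 747.4/6347 = 1.5307 V.
Drop = (1.6992 − 1.5307) / 1.6992 = 9.92 %.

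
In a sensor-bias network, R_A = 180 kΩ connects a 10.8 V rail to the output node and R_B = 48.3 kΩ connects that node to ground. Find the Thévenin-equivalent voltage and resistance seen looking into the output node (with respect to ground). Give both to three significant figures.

V_th is the open-circuit tap voltage: 10.8 × 48.3/(180 + 48.3) = 2.28 V.
With the supply zeroed, R_A and R_B appear in parallel from the tap: R_th = R_A‖R_B = (180 × 48.3)/228.3 = 38.1 kΩ.

V_th = 2.28 V, R_th = 38.1 kΩ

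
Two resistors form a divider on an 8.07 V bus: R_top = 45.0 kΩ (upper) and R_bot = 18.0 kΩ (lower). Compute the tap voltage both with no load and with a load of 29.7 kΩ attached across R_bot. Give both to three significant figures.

Open-circuit: V = 8.07 × 18.0/(45.0 + 18.0) = 2.31 V.
With the load, R_bot becomes R_bot‖R_L = 11.21 kΩ, so V = 8.07 × 11.21/56.21 = 1.61 V.

Unloaded: 2.31 V; loaded: 1.61 V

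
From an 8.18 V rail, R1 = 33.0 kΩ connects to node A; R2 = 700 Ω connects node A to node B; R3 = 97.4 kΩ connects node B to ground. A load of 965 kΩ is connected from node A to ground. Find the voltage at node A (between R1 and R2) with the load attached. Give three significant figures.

V ≈ 5.97 V

Below node A the series string R2+R3 = 98100 Ω sits in parallel with the 965000 Ω load: 89050 Ω.
V_A = 8.18 × 89050/(33000 + 89050) = 5.97 V.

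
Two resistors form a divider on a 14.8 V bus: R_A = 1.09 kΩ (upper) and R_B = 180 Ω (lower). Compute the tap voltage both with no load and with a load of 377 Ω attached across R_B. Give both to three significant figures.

Unloaded: 2.10 V; loaded: 1.49 V

Open-circuit: V = 14.8 × 180/(1090 + 180) = 2.10 V.
With the load, R_B becomes R_B‖R_L = 121.8 Ω, so V = 14.8 × 121.8/1212 = 1.49 V.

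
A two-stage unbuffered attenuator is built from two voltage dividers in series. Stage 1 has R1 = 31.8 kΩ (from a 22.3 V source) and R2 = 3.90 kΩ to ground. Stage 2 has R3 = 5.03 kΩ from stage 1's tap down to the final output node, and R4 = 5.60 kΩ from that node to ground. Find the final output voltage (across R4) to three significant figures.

V_out ≈ 0.967 V

Stage 2 presents R3+R4 = 10.63 kΩ as a load on stage 1's tap.
Stage 1's lower leg becomes R2‖(R3+R4) = 2.853 kΩ, so V_mid = 22.3 × 2.853/34.65 = 1.836 V.
Stage 2 is itself unloaded: V_out = V_mid × R4/(R3+R4) = 1.836 × 5.60/10.63 = 0.967 V.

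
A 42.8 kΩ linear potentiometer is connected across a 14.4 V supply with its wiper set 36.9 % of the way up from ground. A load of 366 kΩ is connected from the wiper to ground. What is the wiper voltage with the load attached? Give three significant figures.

V ≈ 5.17 V

The wiper splits the pot into (1−α)R = 27.01 kΩ above and αR = 15.79 kΩ below.
Lower section ‖ load = 15.14 kΩ.
V_wiper = 14.4 × 15.14/(27.01 + 15.14) = 5.17 V.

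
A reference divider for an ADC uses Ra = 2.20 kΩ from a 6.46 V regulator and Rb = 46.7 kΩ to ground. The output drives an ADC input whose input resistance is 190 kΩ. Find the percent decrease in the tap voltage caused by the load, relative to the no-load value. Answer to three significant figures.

1.09 %

The divider's output (Thévenin) resistance is Ra‖Rb = 2.101 kΩ.
Fractional drop under load = R_th/(R_th + R_L) = 2.101 / (2.101 + 190) = 0.01094.
So the output falls by 1.09 %.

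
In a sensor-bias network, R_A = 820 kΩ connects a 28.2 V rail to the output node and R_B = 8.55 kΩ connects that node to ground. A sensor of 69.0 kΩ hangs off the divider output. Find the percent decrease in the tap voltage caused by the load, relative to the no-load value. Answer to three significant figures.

Unloaded V = 28.2 × 8.55/828.5 = 0.29100 V.
Loaded: R_B‖R_L = 7.607 kΩ, giving V = 28.2 × 7.607/827.6 = 0.25921 V.
Drop = (0.29100 − 0.25921) / 0.29100 = 10.9 %.

10.9 %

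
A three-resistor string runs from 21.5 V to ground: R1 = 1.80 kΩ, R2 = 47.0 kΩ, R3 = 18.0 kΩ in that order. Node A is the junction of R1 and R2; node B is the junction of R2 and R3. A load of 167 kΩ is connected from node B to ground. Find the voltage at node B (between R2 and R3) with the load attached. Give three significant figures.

At node B, R3 is in parallel with the load: R3‖R_L = 16.25 kΩ.
Below node A the resistance is R2 + (R3‖R_L) = 63.25 kΩ, so V_A = 21.5 × 63.25/65.05 = 20.91 V.
Then V_B = V_A × (R3‖R_L)/(R2 + R3‖R_L) = 20.91 × 16.25/63.25 = 5.37 V.

V ≈ 5.37 V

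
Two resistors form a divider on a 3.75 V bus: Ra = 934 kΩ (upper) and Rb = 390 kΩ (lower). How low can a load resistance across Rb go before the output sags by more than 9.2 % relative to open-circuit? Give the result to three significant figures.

R_L(min) ≈ 2.72 MΩ

Output resistance R_th = Ra‖Rb = (934 × 390)/1324 = 275.1 kΩ.
The fractional drop is R_th/(R_th + R_L); requiring this ≤ 0.0920 gives R_L ≥ R_th(1/0.0920 − 1) = 275.1 × 9.870 = 2.72 MΩ.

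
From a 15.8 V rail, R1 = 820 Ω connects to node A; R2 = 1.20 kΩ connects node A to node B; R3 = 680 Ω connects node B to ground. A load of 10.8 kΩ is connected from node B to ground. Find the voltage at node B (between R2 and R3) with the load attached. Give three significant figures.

At node B, R3 is in parallel with the load: R3‖R_L = 639.7 Ω.
Below node A the resistance is R2 + (R3‖R_L) = 1840 Ω, so V_A = 15.8 × 1840/2660 = 10.93 V.
Then V_B = V_A × (R3‖R_L)/(R2 + R3‖R_L) = 10.93 × 639.7/1840 = 3.80 V.

V ≈ 3.80 V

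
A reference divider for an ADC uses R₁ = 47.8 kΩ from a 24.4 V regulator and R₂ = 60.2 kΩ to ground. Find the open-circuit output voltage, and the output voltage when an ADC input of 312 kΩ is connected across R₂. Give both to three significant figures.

Unloaded: 13.6 V; loaded: 12.5 V

Open-circuit: V = 24.4 × 60.2/(47.8 + 60.2) = 13.6 V.
With the load, R₂ becomes R₂‖R_L = 50.46 kΩ, so V = 24.4 × 50.46/98.26 = 12.5 V.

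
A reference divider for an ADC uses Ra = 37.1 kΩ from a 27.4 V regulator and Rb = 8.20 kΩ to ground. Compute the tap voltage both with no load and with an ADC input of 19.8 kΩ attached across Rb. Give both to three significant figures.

Unloaded: 4.96 V; loaded: 3.70 V

Open-circuit: V = 27.4 × 8.20/(37.1 + 8.20) = 4.96 V.
With the load, Rb becomes Rb‖R_L = 5.799 kΩ, so V = 27.4 × 5.799/42.90 = 3.70 V.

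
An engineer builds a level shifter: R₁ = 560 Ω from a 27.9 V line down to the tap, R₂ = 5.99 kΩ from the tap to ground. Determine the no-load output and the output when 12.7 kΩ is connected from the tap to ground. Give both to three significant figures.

Open-circuit: V = 27.9 × 5990/(560 + 5990) = 25.5 V.
With the load, R₂ becomes R₂‖R_L = 4070 Ω, so V = 27.9 × 4070/4630 = 24.5 V.

Unloaded: 25.5 V; loaded: 24.5 V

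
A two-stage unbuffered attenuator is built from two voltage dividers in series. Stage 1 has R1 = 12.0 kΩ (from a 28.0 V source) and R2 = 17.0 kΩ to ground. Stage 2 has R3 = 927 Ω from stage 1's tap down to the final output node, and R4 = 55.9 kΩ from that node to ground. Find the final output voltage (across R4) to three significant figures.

V_out ≈ 14.4 V

Stage 2 presents R3+R4 = 56830 Ω as a load on stage 1's tap.
Stage 1's lower leg becomes R2‖(R3+R4) = 13090 Ω, so V_mid = 28.0 × 13090/25090 = 14.61 V.
Stage 2 is itself unloaded: V_out = V_mid × R4/(R3+R4) = 14.61 × 55900/56830 = 14.4 V.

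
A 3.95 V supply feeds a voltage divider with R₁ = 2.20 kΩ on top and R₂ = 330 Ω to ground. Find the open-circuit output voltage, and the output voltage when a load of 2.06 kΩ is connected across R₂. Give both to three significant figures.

Open-circuit: V = 3.95 × 330/(2200 + 330) = 0.515 V.
With the load, R₂ becomes R₂‖R_L = 284.4 Ω, so V = 3.95 × 284.4/2484 = 0.452 V.

Unloaded: 0.515 V; loaded: 0.452 V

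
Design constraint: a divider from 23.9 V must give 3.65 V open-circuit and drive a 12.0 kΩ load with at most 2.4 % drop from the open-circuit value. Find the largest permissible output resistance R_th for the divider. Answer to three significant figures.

Loading drop = R_th/(R_th + R_L) ≤ 0.0240, so R_th ≤ R_L · ε/(1−ε) = 12.0 kΩ × 0.0240/0.9760 = 295 Ω.

R_th ≤ 295 Ω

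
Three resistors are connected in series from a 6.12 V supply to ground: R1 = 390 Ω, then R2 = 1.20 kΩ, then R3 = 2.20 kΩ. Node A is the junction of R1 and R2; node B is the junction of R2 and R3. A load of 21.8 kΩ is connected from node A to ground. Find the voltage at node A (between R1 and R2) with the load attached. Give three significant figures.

Below node A the series string R2+R3 = 3400 Ω sits in parallel with the 21800 Ω load: 2941 Ω.
V_A = 6.12 × 2941/(390 + 2941) = 5.40 V.

V ≈ 5.40 V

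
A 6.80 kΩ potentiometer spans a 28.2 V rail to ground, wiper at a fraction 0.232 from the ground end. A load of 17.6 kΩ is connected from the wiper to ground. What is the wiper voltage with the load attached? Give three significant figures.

V ≈ 6.12 V

The wiper splits the pot into (1−α)R = 5.222 kΩ above and αR = 1.578 kΩ below.
Lower section ‖ load = 1.448 kΩ.
V_wiper = 28.2 × 1.448/(5.222 + 1.448) = 6.12 V.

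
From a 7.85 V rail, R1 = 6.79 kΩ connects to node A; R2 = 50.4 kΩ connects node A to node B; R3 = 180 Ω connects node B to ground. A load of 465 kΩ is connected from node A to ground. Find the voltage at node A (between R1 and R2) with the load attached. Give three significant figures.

V ≈ 6.83 V

Below node A the series string R2+R3 = 50580 Ω sits in parallel with the 465000 Ω load: 45620 Ω.
V_A = 7.85 × 45620/(6790 + 45620) = 6.83 V.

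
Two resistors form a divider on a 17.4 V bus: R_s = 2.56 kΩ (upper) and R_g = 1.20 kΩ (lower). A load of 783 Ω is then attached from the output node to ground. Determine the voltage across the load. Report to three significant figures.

The load sits in parallel with R_g: R_g‖R_L = (1200 × 783) / (1200 + 783) = 473.8 Ω.
V_out = 17.4 × 473.8 / (2560 + 473.8) = 17.4 × 473.8/3034 = 2.72 V.

V_out ≈ 2.72 V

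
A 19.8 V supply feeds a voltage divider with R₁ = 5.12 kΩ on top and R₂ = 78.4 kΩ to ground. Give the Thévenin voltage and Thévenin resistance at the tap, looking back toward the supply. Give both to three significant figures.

V_th is the open-circuit tap voltage: 19.8 × 78.4/(5.12 + 78.4) = 18.6 V.
With the supply zeroed, R₁ and R₂ appear in parallel from the tap: R_th = R₁‖R₂ = (5.12 × 78.4)/83.52 = 4.81 kΩ.

V_th = 18.6 V, R_th = 4.81 kΩ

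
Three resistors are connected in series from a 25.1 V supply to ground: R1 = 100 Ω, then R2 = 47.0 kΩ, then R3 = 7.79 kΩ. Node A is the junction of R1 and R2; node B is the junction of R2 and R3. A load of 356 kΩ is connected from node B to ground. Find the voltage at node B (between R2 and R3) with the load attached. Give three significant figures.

At node B, R3 is in parallel with the load: R3‖R_L = 7623 Ω.
Below node A the resistance is R2 + (R3‖R_L) = 54620 Ω, so V_A = 25.1 × 54620/54720 = 25.05 V.
Then V_B = V_A × (R3‖R_L)/(R2 + R3‖R_L) = 25.05 × 7623/54620 = 3.50 V.

V ≈ 3.50 V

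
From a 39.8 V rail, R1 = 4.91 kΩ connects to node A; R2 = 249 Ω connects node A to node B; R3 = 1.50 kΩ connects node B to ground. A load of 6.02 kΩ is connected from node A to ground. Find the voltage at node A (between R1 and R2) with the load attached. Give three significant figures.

V ≈ 8.61 V

Below node A the series string R2+R3 = 1749 Ω sits in parallel with the 6020 Ω load: 1355 Ω.
V_A = 39.8 × 1355/(4910 + 1355) = 8.61 V.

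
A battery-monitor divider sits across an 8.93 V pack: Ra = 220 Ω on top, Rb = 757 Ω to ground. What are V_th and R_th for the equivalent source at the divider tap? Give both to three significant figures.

V_th = 6.92 V, R_th = 170 Ω

V_th is the open-circuit tap voltage: 8.93 × 757/(220 + 757) = 6.92 V.
With the supply zeroed, Ra and Rb appear in parallel from the tap: R_th = Ra‖Rb = (220 × 757)/977.0 = 170 Ω.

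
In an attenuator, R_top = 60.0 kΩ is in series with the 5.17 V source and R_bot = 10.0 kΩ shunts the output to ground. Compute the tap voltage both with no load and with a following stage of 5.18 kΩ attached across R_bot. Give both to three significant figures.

Open-circuit: V = 5.17 × 10.0/(60.0 + 10.0) = 0.739 V.
With the load, R_bot becomes R_bot‖R_L = 3.412 kΩ, so V = 5.17 × 3.412/63.41 = 0.278 V.

Unloaded: 0.739 V; loaded: 0.278 V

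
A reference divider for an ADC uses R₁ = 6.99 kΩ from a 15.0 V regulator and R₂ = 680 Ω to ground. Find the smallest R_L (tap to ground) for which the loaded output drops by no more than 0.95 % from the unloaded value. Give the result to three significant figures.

R_L(min) ≈ 64.6 kΩ

Output resistance R_th = R₁‖R₂ = (6990 × 680)/7670 = 619.7 Ω.
The fractional drop is R_th/(R_th + R_L); requiring this ≤ 0.00950 gives R_L ≥ R_th(1/0.00950 − 1) = 619.7 × 104.3 = 64.6 kΩ.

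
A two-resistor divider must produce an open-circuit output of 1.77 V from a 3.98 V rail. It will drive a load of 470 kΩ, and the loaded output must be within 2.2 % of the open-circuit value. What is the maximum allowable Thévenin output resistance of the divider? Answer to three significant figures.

R_th ≤ 10.6 kΩ

Loading drop = R_th/(R_th + R_L) ≤ 0.0220, so R_th ≤ R_L · ε/(1−ε) = 470 kΩ × 0.0220/0.9780 = 10.6 kΩ.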